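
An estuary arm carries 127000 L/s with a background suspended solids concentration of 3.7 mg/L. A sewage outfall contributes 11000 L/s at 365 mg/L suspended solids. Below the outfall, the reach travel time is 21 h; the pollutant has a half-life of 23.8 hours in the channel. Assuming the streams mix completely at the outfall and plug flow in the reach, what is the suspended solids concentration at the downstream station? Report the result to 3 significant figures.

17.6 mg/L

Conservation of mass: C = (127000·3.700 + 11000·365.0) / 138000 = 4485000/138000 = 32.50 mg/L.
Half-life 23.8 h → k = ln 2 / 23.8 = 0.02912 h⁻¹ = 0.6990 d⁻¹.
Decay over the reach: 32.50·exp(−kt) = 32.50·0.5425 = 17.63 mg/L.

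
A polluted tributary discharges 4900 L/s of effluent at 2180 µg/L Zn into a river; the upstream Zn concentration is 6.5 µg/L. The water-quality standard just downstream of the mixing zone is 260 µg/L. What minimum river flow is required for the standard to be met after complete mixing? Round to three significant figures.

Set C_mix = 260: (Q·6.500 + 4900·2180) / (Q + 4900) = 260
→ Q = 4900·(2180 − 260)/(260 − 6.500) = 37110 L/s.

37100 L/s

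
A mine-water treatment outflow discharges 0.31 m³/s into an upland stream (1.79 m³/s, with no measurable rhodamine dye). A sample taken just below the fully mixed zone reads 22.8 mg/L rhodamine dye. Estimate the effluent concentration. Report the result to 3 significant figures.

Mass balance: 1.790·0 + 0.3100·Cₑ = 2.100·22.80
→ Cₑ = (2.100·22.80 − 1.790·0) / 0.3100 = 154.5 mg/L.

154 mg/L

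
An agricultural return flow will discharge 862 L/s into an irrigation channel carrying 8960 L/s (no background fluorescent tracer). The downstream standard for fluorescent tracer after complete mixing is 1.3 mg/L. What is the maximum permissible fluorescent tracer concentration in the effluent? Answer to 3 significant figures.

14.8 mg/L

At the limit, (Qr·Cr + Qe·Cₑ)/(Qr + Qe) = 1.3:
Cₑ = (9822·1.3 − 8960·0) / 862.0 = 14.81 mg/L.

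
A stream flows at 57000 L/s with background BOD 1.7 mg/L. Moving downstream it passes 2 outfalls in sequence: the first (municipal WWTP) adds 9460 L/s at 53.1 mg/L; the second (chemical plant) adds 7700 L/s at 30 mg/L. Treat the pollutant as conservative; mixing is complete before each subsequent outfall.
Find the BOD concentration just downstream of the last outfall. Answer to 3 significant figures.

11.2 mg/L

After outfall 1: Q = 57000 + 9460 = 66460 L/s; C = (57000·1.700 + 9460·53.10)/66460 = 9.016 mg/L.
After outfall 2: Q = 66460 + 7700 = 74160 L/s; C = (66460·9.016 + 7700·30.00)/74160 = 11.20 mg/L.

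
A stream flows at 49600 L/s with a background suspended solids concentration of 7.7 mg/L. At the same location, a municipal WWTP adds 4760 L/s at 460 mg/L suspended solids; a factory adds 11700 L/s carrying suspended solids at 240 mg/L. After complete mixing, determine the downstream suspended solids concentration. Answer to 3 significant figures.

81.4 mg/L

Conservation of mass: C = (49600·7.700 + 4760·460.0 + 11700·240.0) / 66060 = 5380000/66060 = 81.43 mg/L.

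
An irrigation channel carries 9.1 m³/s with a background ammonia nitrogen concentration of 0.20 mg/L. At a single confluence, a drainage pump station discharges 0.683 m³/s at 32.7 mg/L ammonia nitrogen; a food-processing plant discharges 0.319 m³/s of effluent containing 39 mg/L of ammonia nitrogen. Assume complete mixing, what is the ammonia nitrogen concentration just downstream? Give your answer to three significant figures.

Flow-weighted average: C = (9.100·0.2000 + 0.6830·32.70 + 0.3190·39.00) / 10.10 = 36.60/10.10 = 3.623 mg/L.

3.62 mg/L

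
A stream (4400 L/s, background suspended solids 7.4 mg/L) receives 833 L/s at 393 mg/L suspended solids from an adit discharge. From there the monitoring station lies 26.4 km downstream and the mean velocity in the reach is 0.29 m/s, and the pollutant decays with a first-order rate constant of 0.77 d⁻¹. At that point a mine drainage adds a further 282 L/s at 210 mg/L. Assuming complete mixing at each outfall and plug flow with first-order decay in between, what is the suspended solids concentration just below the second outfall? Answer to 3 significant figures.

Mixed concentration C = ΣQC/ΣQ = (4400·7.400 + 833.0·393.0) / 5233 = 359900/5233 = 68.78 mg/L; combined flow 5233 L/s.
Travel time t = 26.4·1000 / 0.29 = 91030 s = 25.29 h.
Decay over the reach: 68.78·exp(−kt) = 68.78·0.4443 = 30.56 mg/L.
Second outfall: C = (5233·30.56 + 282.0·210.0)/5515 = 39.73 mg/L.

39.7 mg/L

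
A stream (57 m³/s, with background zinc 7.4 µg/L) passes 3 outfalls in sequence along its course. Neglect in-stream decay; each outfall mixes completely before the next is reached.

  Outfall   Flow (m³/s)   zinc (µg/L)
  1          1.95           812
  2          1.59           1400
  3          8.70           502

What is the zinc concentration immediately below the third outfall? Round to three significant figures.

Outfall 1: combined Q = 58.95 m³/s; C = (57.00·7.400 + 1.950·812.0)/58.95 = 34.02 µg/L.
Outfall 2: combined Q = 60.54 m³/s; C = (58.95·34.02 + 1.590·1400)/60.54 = 69.89 µg/L.
Outfall 3: combined Q = 69.24 m³/s; C = (60.54·69.89 + 8.700·502.0)/69.24 = 124.2 µg/L.

124 µg/L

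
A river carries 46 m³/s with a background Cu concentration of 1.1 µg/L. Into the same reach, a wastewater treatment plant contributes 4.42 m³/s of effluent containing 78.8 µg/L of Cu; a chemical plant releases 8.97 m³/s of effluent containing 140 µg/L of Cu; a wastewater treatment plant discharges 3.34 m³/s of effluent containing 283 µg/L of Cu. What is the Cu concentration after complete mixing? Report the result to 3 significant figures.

41.4 µg/L

Mixed concentration C = ΣQC/ΣQ = (46.00·1.100 + 4.420·78.80 + 8.970·140.0 + 3.340·283.0) / 62.73 = 2600/62.73 = 41.45 µg/L.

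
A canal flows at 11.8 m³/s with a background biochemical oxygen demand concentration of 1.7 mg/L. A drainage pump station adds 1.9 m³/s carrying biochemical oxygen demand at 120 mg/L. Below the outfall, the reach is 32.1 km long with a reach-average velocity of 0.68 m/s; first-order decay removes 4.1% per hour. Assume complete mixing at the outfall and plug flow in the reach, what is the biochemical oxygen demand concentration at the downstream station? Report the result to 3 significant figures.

Flow-weighted average: C = (11.80·1.700 + 1.900·120.0) / 13.70 = 248.1/13.70 = 18.11 mg/L.
Travel time t = 32.1·1000 / 0.68 = 47210 s = 13.11 h.
4.1%/h lost → k = −ln(1 − 0.041) = 0.04186 h⁻¹.
Decay over the reach: 18.11·exp(−kt) = 18.11·0.5776 = 10.46 mg/L.

10.5 mg/L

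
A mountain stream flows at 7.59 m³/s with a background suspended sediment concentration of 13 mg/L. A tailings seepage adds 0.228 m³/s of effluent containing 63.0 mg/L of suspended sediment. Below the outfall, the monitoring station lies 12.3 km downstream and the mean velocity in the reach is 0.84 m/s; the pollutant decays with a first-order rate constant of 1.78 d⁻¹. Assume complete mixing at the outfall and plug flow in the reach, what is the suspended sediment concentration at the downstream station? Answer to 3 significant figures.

10.7 mg/L

Conservation of mass: C = (7.590·13.00 + 0.2280·63.00) / 7.818 = 113.0/7.818 = 14.46 mg/L.
Travel time t = 12.3·1000 / 0.84 = 14640 s = 4.067 h.
Decay over the reach: 14.46·exp(−kt) = 14.46·0.7396 = 10.69 mg/L.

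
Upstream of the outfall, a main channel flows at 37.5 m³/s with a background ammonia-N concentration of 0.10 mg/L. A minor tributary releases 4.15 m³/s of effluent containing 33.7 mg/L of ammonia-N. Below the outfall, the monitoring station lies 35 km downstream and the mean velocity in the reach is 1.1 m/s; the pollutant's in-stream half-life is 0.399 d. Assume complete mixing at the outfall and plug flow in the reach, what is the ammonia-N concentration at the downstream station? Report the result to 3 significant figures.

1.82 mg/L

Mixed concentration C = ΣQC/ΣQ = (37.50·0.1000 + 4.150·33.70) / 41.65 = 143.6/41.65 = 3.448 mg/L.
Travel time t = 35·1000 / 1.1 = 31820 s = 8.838 h.
Half-life 0.399 d → k = ln 2 / 0.399 = 1.737 d⁻¹.
After decay, C = 3.448 × e^(−kt) = 3.448 × 0.5274 = 1.818 mg/L.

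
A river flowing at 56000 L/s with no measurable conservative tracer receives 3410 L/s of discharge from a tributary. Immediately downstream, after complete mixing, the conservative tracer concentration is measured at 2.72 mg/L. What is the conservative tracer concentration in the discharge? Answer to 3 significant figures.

Mass balance: 56000·0 + 3410·Cₑ = 59410·2.720
→ Cₑ = (59410·2.720 − 56000·0) / 3410 = 47.39 mg/L.

47.4 mg/L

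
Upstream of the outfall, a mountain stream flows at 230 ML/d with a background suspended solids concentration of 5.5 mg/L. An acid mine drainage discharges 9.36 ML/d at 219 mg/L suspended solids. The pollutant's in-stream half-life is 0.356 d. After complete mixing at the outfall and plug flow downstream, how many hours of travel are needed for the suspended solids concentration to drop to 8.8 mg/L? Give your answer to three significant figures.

5.59 h

Conservation of mass: C = (230.0·5.500 + 9.360·219.0) / 239.4 = 3315/239.4 = 13.85 mg/L.
Half-life 0.356 d → k = ln 2 / 0.356 = 1.947 d⁻¹.
13.85·exp(−k·t) = 8.8 → t = ln(13.85/8.8)/k = 20120 s = 5.589 h.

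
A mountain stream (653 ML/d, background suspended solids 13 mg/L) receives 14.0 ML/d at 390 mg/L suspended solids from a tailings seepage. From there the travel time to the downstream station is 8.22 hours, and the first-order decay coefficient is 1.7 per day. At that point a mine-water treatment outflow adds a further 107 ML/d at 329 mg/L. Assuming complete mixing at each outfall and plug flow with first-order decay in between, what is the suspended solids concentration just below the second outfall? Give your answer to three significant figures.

55.5 mg/L

After mixing, C = (653.0·13.00 + 14.00·390.0) / 667.0 = 13950/667.0 = 20.91 mg/L; combined flow 667.0 ML/d.
After decay, C = 20.91 × e^(−kt) = 20.91 × 0.5586 = 11.68 mg/L.
Second outfall: C = (667.0·11.68 + 107.0·329.0)/774.0 = 55.55 mg/L.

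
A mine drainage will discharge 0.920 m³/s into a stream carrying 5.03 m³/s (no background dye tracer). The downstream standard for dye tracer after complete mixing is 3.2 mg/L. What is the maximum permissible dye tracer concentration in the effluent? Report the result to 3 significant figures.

At the limit, (Qr·Cr + Qe·Cₑ)/(Qr + Qe) = 3.2:
Cₑ = (5.950·3.2 − 5.030·0) / 0.9200 = 20.70 mg/L.

20.7 mg/L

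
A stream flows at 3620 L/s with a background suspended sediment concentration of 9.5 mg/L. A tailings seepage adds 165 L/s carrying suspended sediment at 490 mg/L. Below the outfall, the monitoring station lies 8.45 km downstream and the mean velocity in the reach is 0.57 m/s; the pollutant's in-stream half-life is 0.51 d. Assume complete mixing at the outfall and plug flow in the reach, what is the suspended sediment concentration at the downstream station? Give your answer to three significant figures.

After mixing, C = (3620·9.500 + 165.0·490.0) / 3785 = 115200/3785 = 30.45 mg/L.
Travel time t = 8.45·1000 / 0.57 = 14820 s = 4.118 h.
Half-life 0.51 d → k = ln 2 / 0.51 = 1.359 d⁻¹.
After decay, C = 30.45 × e^(−kt) = 30.45 × 0.7920 = 24.11 mg/L.

24.1 mg/L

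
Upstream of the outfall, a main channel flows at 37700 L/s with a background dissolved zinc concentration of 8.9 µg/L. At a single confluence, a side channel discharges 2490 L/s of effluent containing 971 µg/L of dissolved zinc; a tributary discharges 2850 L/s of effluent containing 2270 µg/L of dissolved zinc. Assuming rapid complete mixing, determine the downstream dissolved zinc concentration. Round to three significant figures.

214 µg/L

Flow-weighted average: C = (37700·8.900 + 2490·971.0 + 2850·2270) / 43040 = 9223000/43040 = 214.3 µg/L.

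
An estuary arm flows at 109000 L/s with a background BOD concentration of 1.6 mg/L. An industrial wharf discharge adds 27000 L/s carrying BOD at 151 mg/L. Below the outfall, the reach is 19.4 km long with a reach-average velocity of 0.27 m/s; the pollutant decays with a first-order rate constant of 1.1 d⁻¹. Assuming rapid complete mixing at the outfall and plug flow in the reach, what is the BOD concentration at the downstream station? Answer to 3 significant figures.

Mixed concentration C = ΣQC/ΣQ = (109000·1.600 + 27000·151.0) / 136000 = 4251000/136000 = 31.26 mg/L.
Travel time t = 19.4·1000 / 0.27 = 71850 s = 19.96 h.
After decay, C = 31.26 × e^(−kt) = 31.26 × 0.4006 = 12.52 mg/L.

12.5 mg/L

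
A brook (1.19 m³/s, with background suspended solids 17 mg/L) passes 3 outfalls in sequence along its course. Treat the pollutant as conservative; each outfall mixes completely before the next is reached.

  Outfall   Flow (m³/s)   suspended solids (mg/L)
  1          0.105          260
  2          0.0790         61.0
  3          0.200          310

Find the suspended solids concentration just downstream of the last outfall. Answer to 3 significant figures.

Outfall 1: combined Q = 1.295 m³/s; C = (1.190·17.00 + 0.1050·260.0)/1.295 = 36.70 mg/L.
Outfall 2: combined Q = 1.374 m³/s; C = (1.295·36.70 + 0.07900·61.00)/1.374 = 38.10 mg/L.
Outfall 3: combined Q = 1.574 m³/s; C = (1.374·38.10 + 0.2000·310.0)/1.574 = 72.65 mg/L.

72.6 mg/L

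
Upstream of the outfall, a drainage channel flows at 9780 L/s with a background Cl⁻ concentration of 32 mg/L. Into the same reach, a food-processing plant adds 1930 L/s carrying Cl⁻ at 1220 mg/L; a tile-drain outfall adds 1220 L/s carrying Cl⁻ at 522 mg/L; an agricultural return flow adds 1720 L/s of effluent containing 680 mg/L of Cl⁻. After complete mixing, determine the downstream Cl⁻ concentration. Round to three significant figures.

Conservation of mass: C = (9780·32.00 + 1930·1220 + 1220·522.0 + 1720·680.0) / 14650 = 4474000/14650 = 305.4 mg/L.

305 mg/L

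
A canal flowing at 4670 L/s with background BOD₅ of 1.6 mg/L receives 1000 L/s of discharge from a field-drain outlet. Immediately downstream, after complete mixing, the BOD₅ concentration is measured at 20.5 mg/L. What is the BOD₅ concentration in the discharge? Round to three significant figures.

Mass balance: 4670·1.600 + 1000·Cₑ = 5670·20.50
→ Cₑ = (5670·20.50 − 4670·1.600) / 1000 = 108.8 mg/L.

109 mg/L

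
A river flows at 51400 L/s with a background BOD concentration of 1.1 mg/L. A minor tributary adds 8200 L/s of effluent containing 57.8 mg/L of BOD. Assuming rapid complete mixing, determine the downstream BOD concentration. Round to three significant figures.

Mixed concentration C = ΣQC/ΣQ = (51400·1.100 + 8200·57.80) / 59600 = 530500/59600 = 8.901 mg/L.

8.90 mg/L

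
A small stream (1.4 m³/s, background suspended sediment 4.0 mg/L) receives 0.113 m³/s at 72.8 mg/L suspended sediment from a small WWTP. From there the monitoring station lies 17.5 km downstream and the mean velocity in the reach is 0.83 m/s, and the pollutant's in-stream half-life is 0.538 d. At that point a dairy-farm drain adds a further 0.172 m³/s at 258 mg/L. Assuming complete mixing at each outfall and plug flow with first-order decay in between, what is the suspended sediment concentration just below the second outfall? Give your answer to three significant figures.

Mass balance: C = (1.400·4.000 + 0.1130·72.80) / 1.513 = 13.83/1.513 = 9.138 mg/L; combined flow 1.513 m³/s.
Travel time t = 17.5·1000 / 0.83 = 21080 s = 5.857 h.
Half-life 0.538 d → k = ln 2 / 0.538 = 1.288 d⁻¹.
After decay, C = 9.138 × e^(−kt) = 9.138 × 0.7302 = 6.673 mg/L.
At the second outfall, C = (1.513·6.673 + 0.1720·258.0) / (1.513 + 0.1720) = 32.33 mg/L.

32.3 mg/L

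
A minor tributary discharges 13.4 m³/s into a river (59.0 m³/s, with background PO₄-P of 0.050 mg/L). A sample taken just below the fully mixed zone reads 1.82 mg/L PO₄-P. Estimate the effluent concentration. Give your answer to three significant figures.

9.61 mg/L

Mass balance: 59.00·0.05000 + 13.40·Cₑ = 72.40·1.820
→ Cₑ = (72.40·1.820 − 59.00·0.05000) / 13.40 = 9.613 mg/L.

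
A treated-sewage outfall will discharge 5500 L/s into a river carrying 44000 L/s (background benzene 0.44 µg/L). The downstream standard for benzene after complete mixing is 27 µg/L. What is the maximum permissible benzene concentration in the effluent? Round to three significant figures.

239 µg/L

At the limit, (Qr·Cr + Qe·Cₑ)/(Qr + Qe) = 27:
Cₑ = (49500·27 − 44000·0.4400) / 5500 = 239.5 µg/L.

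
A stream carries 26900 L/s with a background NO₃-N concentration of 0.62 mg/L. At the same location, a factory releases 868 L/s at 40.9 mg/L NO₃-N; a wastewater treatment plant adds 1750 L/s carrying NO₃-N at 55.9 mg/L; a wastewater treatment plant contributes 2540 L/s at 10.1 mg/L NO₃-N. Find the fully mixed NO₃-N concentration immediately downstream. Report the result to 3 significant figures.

5.48 mg/L

After mixing, C = (26900·0.6200 + 868.0·40.90 + 1750·55.90 + 2540·10.10) / 32060 = 175700/32060 = 5.479 mg/L.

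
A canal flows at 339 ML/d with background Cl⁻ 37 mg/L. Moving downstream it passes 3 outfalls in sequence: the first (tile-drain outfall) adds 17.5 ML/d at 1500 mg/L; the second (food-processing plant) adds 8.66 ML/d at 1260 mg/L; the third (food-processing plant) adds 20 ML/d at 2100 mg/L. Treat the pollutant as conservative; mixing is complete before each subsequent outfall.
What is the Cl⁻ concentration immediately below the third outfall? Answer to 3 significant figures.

After outfall 1: Q = 339.0 + 17.50 = 356.5 ML/d; C = (339.0·37.00 + 17.50·1500)/356.5 = 108.8 mg/L.
After outfall 2: Q = 356.5 + 8.660 = 365.2 ML/d; C = (356.5·108.8 + 8.660·1260)/365.2 = 136.1 mg/L.
After outfall 3: Q = 365.2 + 20.00 = 385.2 ML/d; C = (365.2·136.1 + 20.00·2100)/385.2 = 238.1 mg/L.

238 mg/L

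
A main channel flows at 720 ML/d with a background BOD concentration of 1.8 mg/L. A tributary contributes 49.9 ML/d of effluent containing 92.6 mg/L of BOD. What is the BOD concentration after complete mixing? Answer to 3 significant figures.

Conservation of mass: C = (720.0·1.800 + 49.90·92.60) / 769.9 = 5917/769.9 = 7.685 mg/L.

7.69 mg/L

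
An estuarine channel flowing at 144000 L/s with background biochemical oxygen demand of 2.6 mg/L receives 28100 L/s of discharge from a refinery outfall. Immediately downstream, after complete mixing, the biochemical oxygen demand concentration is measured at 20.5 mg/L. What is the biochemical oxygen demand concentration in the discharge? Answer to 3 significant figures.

112 mg/L

Mass balance: 144000·2.600 + 28100·Cₑ = 172100·20.50
→ Cₑ = (172100·20.50 − 144000·2.600) / 28100 = 112.2 mg/L.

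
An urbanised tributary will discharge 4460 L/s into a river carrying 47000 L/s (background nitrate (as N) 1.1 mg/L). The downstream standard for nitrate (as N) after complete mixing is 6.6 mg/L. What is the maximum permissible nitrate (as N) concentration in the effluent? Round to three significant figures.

64.6 mg/L

At the limit, (Qr·Cr + Qe·Cₑ)/(Qr + Qe) = 6.6:
Cₑ = (51460·6.6 − 47000·1.100) / 4460 = 64.56 mg/L.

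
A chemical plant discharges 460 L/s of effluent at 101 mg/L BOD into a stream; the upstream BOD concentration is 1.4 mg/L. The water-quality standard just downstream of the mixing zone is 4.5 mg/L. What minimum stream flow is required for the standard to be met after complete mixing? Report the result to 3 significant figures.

Set C_mix = 4.5: (Q·1.400 + 460.0·101.0) / (Q + 460.0) = 4.5
→ Q = 460.0·(101.0 − 4.5)/(4.5 − 1.400) = 14320 L/s.

14300 L/s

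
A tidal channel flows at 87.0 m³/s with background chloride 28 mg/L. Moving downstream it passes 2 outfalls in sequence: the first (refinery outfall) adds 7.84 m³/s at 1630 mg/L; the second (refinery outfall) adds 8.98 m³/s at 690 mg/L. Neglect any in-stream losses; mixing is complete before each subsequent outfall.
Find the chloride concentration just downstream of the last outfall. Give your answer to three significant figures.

206 mg/L

After outfall 1: Q = 87.00 + 7.840 = 94.84 m³/s; C = (87.00·28.00 + 7.840·1630)/94.84 = 160.4 mg/L.
After outfall 2: Q = 94.84 + 8.980 = 103.8 m³/s; C = (94.84·160.4 + 8.980·690.0)/103.8 = 206.2 mg/L.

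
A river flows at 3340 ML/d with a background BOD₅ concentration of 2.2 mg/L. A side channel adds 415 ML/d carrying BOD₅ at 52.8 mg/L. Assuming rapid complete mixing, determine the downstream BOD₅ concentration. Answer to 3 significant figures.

Mass balance: C = (3340·2.200 + 415.0·52.80) / 3755 = 29260/3755 = 7.792 mg/L.

7.79 mg/L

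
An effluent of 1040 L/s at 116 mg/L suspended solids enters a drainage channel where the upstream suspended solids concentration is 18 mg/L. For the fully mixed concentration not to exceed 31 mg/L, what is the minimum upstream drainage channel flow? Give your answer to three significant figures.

Set C_mix = 31: (Q·18.00 + 1040·116.0) / (Q + 1040) = 31
→ Q = 1040·(116.0 − 31)/(31 − 18.00) = 6800 L/s.

6800 L/s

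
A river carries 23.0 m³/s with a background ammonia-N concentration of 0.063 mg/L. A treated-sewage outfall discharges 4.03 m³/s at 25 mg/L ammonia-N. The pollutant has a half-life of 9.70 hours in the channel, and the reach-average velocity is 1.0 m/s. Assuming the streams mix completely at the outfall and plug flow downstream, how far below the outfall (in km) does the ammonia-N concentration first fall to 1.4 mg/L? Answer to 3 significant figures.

50.1 km

Flow-weighted average: C = (23.00·0.06300 + 4.030·25.00) / 27.03 = 102.2/27.03 = 3.781 mg/L.
Half-life 9.70 h → k = ln 2 / 9.70 = 0.07146 h⁻¹ = 1.715 d⁻¹.
Set 3.781·exp(−k·t) = 1.4 → t = ln(3.781/1.4)/k = 50050 s = 13.90 h.
Distance = v·t = 1.0·50050 = 50050 m = 50.05 km.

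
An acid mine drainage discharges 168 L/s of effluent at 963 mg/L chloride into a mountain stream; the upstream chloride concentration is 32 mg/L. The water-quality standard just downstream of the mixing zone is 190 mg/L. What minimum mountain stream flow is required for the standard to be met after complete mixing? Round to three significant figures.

822 L/s

Set C_mix = 190: (Q·32.00 + 168.0·963.0) / (Q + 168.0) = 190
→ Q = 168.0·(963.0 − 190)/(190 − 32.00) = 821.9 L/s.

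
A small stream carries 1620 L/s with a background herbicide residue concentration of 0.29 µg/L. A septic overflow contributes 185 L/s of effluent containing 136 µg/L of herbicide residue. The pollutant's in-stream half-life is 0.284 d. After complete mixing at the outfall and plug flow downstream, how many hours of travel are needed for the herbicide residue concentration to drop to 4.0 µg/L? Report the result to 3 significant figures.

12.5 h

Conservation of mass: C = (1620·0.2900 + 185.0·136.0) / 1805 = 25630/1805 = 14.20 µg/L.
Half-life 0.284 d → k = ln 2 / 0.284 = 2.441 d⁻¹.
14.20·exp(−k·t) = 4.0 → t = ln(14.20/4.0)/k = 44850 s = 12.46 h.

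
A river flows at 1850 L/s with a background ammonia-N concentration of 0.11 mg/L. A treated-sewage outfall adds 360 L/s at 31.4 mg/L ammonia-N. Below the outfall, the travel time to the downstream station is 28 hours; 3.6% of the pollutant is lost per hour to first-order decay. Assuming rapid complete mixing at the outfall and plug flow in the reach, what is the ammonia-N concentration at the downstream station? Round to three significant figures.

Mixed concentration C = ΣQC/ΣQ = (1850·0.1100 + 360.0·31.40) / 2210 = 11510/2210 = 5.207 mg/L.
3.6%/h lost → k = −ln(1 − 0.036) = 0.03666 h⁻¹.
First-order decay: C = 5.207·exp(−k·t) = 5.207·0.3582 = 1.865 mg/L.

1.87 mg/L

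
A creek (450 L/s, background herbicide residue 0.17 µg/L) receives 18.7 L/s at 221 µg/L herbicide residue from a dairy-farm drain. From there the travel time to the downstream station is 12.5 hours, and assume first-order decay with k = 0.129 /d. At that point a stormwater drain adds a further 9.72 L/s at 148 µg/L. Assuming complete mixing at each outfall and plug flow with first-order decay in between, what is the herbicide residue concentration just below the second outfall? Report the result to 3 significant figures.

Conservation of mass: C = (450.0·0.1700 + 18.70·221.0) / 468.7 = 4209/468.7 = 8.981 µg/L; combined flow 468.7 L/s.
First-order decay: C = 8.981·exp(−k·t) = 8.981·0.9350 = 8.397 µg/L.
At the second outfall, C = (468.7·8.397 + 9.720·148.0) / (468.7 + 9.720) = 11.23 µg/L.

11.2 µg/L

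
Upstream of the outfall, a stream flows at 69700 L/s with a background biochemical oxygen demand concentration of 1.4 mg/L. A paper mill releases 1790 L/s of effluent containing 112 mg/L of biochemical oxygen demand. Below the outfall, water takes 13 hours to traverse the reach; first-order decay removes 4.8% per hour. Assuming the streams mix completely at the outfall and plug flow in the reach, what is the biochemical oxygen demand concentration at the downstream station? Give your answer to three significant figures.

Mixed concentration C = ΣQC/ΣQ = (69700·1.400 + 1790·112.0) / 71490 = 298100/71490 = 4.169 mg/L.
4.8%/h lost → k = −ln(1 − 0.048) = 0.04919 h⁻¹.
First-order decay: C = 4.169·exp(−k·t) = 4.169·0.5276 = 2.200 mg/L.

2.20 mg/L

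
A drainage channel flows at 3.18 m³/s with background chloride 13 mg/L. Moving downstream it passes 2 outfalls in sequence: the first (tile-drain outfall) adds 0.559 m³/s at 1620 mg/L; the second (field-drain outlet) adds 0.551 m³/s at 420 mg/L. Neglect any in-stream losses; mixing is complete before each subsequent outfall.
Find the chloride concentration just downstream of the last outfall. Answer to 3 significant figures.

275 mg/L

After outfall 1: Q = 3.180 + 0.5590 = 3.739 m³/s; C = (3.180·13.00 + 0.5590·1620)/3.739 = 253.3 mg/L.
After outfall 2: Q = 3.739 + 0.5510 = 4.290 m³/s; C = (3.739·253.3 + 0.5510·420.0)/4.290 = 274.7 mg/L.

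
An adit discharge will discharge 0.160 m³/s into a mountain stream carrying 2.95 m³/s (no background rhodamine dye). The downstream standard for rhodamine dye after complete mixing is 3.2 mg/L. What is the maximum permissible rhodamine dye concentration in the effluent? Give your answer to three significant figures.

At the limit, (Qr·Cr + Qe·Cₑ)/(Qr + Qe) = 3.2:
Cₑ = (3.110·3.2 − 2.950·0) / 0.1600 = 62.20 mg/L.

62.2 mg/L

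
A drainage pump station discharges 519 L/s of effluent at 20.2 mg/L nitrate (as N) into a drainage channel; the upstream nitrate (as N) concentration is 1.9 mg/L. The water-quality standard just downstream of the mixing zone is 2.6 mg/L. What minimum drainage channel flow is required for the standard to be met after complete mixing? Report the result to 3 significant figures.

Set C_mix = 2.6: (Q·1.900 + 519.0·20.20) / (Q + 519.0) = 2.6
→ Q = 519.0·(20.20 − 2.6)/(2.6 − 1.900) = 13050 L/s.

13000 L/s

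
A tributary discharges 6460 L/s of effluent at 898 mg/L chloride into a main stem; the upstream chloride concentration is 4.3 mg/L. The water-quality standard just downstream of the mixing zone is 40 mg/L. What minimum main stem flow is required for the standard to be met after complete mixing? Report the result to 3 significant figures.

155000 L/s

Set C_mix = 40: (Q·4.300 + 6460·898.0) / (Q + 6460) = 40
→ Q = 6460·(898.0 − 40)/(40 − 4.300) = 155300 L/s.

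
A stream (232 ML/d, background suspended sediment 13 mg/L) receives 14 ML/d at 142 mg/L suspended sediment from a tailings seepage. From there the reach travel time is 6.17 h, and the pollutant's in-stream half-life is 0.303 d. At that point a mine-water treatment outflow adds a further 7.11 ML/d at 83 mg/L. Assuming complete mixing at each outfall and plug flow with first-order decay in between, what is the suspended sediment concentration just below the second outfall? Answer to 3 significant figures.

13.3 mg/L

Mass balance: C = (232.0·13.00 + 14.00·142.0) / 246.0 = 5004/246.0 = 20.34 mg/L; combined flow 246.0 ML/d.
Half-life 0.303 d → k = ln 2 / 0.303 = 2.288 d⁻¹.
Decay over the reach: 20.34·exp(−kt) = 20.34·0.5554 = 11.30 mg/L.
At the second outfall, C = (246.0·11.30 + 7.110·83.00) / (246.0 + 7.110) = 13.31 mg/L.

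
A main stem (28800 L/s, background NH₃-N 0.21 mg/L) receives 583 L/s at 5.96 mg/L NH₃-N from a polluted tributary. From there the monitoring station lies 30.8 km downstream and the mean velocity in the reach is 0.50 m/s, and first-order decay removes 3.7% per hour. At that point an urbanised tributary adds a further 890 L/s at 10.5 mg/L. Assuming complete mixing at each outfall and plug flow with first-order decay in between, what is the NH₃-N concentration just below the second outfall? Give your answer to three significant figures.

Mass balance: C = (28800·0.2100 + 583.0·5.960) / 29380 = 9523/29380 = 0.3241 mg/L; combined flow 29380 L/s.
Travel time t = 30.8·1000 / 0.50 = 61600 s = 17.11 h.
3.7%/h lost → k = −ln(1 − 0.037) = 0.03770 h⁻¹.
First-order decay: C = 0.3241·exp(−k·t) = 0.3241·0.5246 = 0.1700 mg/L.
Second outfall: C = (29380·0.1700 + 890.0·10.50)/30270 = 0.4737 mg/L.

0.474 mg/L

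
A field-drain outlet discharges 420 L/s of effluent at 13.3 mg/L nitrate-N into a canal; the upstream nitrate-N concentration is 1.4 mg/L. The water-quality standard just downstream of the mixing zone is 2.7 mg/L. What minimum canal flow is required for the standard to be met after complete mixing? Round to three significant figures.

3420 L/s

Set C_mix = 2.7: (Q·1.400 + 420.0·13.30) / (Q + 420.0) = 2.7
→ Q = 420.0·(13.30 − 2.7)/(2.7 − 1.400) = 3425 L/s.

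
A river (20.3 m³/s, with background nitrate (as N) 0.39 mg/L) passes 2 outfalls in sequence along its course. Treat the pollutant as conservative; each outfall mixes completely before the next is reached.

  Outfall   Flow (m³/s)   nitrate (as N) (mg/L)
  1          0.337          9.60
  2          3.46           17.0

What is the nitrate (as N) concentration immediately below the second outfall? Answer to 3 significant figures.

2.90 mg/L

Outfall 1: combined Q = 20.64 m³/s; C = (20.30·0.3900 + 0.3370·9.600)/20.64 = 0.5404 mg/L.
Outfall 2: combined Q = 24.10 m³/s; C = (20.64·0.5404 + 3.460·17.00)/24.10 = 2.904 mg/L.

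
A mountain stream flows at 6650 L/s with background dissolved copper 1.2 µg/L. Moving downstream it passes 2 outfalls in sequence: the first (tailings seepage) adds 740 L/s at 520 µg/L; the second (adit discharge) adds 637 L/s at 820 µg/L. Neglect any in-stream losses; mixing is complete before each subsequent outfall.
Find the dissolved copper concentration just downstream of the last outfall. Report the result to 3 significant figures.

114 µg/L

Outfall 1: combined Q = 7390 L/s; C = (6650·1.200 + 740.0·520.0)/7390 = 53.15 µg/L.
Outfall 2: combined Q = 8027 L/s; C = (7390·53.15 + 637.0·820.0)/8027 = 114.0 µg/L.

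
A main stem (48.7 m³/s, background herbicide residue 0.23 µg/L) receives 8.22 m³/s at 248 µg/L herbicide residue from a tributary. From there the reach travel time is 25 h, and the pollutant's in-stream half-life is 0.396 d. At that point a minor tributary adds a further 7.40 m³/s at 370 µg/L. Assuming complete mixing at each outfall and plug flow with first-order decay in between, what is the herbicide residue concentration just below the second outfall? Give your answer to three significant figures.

Mass balance: C = (48.70·0.2300 + 8.220·248.0) / 56.92 = 2050/56.92 = 36.01 µg/L; combined flow 56.92 m³/s.
Half-life 0.396 d → k = ln 2 / 0.396 = 1.750 d⁻¹.
Applying C = C₀e^(−kt): 36.01 × 0.1615 = 5.816 µg/L.
At the second outfall, C = (56.92·5.816 + 7.400·370.0) / (56.92 + 7.400) = 47.71 µg/L.

47.7 µg/L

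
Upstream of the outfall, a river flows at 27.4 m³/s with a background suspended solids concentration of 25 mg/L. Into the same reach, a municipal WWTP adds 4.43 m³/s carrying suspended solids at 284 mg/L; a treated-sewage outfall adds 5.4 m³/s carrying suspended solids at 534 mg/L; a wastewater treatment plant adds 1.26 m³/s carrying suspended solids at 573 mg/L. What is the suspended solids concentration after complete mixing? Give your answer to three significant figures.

144 mg/L

Mass balance: C = (27.40·25.00 + 4.430·284.0 + 5.400·534.0 + 1.260·573.0) / 38.49 = 5549/38.49 = 144.2 mg/L.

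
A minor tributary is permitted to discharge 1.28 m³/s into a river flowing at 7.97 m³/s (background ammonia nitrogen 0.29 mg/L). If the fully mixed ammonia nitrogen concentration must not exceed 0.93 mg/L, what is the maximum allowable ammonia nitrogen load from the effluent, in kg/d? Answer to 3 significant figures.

Mass balance at the limit: 7.970·0.2900 + 1.280·Cₑ = 9.250·0.93 → Cₑ = 4.915 mg/L.
Load = 1.280 m³/s × 4.915 g/m³ × 86 400 s/d = 543.6 kg/d.

544 kg/d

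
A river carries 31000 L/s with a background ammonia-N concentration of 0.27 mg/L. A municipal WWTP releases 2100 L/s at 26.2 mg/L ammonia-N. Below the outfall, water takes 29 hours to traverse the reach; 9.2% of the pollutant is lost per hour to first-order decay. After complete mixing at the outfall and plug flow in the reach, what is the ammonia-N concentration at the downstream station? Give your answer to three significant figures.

After mixing, C = (31000·0.2700 + 2100·26.20) / 33100 = 63390/33100 = 1.915 mg/L.
9.2%/h lost → k = −ln(1 − 0.092) = 0.09651 h⁻¹.
First-order decay: C = 1.915·exp(−k·t) = 1.915·0.06088 = 0.1166 mg/L.

0.117 mg/L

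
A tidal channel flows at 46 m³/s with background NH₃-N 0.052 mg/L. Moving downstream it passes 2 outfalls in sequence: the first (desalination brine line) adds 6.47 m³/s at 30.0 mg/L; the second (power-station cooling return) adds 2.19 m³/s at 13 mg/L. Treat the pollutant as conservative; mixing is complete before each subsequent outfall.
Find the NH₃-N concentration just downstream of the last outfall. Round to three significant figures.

4.12 mg/L

Outfall 1: combined Q = 52.47 m³/s; C = (46.00·0.05200 + 6.470·30.00)/52.47 = 3.745 mg/L.
Outfall 2: combined Q = 54.66 m³/s; C = (52.47·3.745 + 2.190·13.00)/54.66 = 4.116 mg/L.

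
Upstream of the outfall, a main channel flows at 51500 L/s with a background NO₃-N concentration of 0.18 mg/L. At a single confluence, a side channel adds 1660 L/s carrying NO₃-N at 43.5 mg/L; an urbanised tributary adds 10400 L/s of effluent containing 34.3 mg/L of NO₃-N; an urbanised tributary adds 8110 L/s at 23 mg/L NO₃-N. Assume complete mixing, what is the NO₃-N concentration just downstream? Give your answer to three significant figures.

8.72 mg/L

Conservation of mass: C = (51500·0.1800 + 1660·43.50 + 10400·34.30 + 8110·23.00) / 71670 = 624700/71670 = 8.717 mg/L.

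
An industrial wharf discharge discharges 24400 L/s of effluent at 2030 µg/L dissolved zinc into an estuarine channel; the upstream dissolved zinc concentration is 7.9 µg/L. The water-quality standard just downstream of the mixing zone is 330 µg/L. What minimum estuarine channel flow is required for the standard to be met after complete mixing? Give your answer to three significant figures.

129000 L/s

Set C_mix = 330: (Q·7.900 + 24400·2030) / (Q + 24400) = 330
→ Q = 24400·(2030 − 330)/(330 − 7.900) = 128800 L/s.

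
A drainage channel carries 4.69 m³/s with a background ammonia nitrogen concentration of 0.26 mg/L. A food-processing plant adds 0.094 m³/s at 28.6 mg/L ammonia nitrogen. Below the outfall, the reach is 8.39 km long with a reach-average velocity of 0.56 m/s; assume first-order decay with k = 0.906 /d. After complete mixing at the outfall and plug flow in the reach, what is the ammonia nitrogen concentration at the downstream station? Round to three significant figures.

Mixed concentration C = ΣQC/ΣQ = (4.690·0.2600 + 0.09400·28.60) / 4.784 = 3.908/4.784 = 0.8168 mg/L.
Travel time t = 8.39·1000 / 0.56 = 14980 s = 4.162 h.
Applying C = C₀e^(−kt): 0.8168 × 0.8546 = 0.6981 mg/L.

0.698 mg/L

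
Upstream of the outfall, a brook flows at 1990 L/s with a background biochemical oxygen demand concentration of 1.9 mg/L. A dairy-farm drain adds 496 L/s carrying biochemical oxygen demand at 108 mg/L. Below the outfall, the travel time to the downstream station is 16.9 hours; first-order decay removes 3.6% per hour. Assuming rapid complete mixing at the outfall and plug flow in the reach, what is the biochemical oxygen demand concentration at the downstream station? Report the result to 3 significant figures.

12.4 mg/L

Flow-weighted average: C = (1990·1.900 + 496.0·108.0) / 2486 = 57350/2486 = 23.07 mg/L.
3.6%/h lost → k = −ln(1 − 0.036) = 0.03666 h⁻¹.
Decay over the reach: 23.07·exp(−kt) = 23.07·0.5381 = 12.41 mg/L.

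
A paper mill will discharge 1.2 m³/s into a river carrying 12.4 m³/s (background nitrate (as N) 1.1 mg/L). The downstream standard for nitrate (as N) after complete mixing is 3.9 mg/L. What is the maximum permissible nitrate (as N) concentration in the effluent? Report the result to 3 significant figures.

At the limit, (Qr·Cr + Qe·Cₑ)/(Qr + Qe) = 3.9:
Cₑ = (13.60·3.9 − 12.40·1.100) / 1.200 = 32.83 mg/L.

32.8 mg/L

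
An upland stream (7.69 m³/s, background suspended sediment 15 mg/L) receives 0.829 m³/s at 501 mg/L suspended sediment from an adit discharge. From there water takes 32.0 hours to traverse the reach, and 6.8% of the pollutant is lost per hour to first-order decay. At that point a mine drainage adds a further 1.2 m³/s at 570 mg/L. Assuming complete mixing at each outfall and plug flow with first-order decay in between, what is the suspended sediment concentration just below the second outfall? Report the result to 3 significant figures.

After mixing, C = (7.690·15.00 + 0.8290·501.0) / 8.519 = 530.7/8.519 = 62.29 mg/L; combined flow 8.519 m³/s.
6.8%/h lost → k = −ln(1 − 0.068) = 0.07042 h⁻¹.
Applying C = C₀e^(−kt): 62.29 × 0.1050 = 6.543 mg/L.
Second outfall: C = (8.519·6.543 + 1.200·570.0)/9.719 = 76.11 mg/L.

76.1 mg/L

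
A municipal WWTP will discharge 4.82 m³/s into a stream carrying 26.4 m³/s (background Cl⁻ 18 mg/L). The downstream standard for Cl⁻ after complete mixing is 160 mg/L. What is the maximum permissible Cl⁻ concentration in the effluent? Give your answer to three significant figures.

At the limit, (Qr·Cr + Qe·Cₑ)/(Qr + Qe) = 160:
Cₑ = (31.22·160 − 26.40·18.00) / 4.820 = 937.8 mg/L.

938 mg/L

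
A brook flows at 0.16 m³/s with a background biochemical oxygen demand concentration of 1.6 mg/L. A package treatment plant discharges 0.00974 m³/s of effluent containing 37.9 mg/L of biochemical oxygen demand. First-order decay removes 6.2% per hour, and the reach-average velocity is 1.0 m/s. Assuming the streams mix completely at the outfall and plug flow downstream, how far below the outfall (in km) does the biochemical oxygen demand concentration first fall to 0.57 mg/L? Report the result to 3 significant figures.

105 km

After mixing, C = (0.1600·1.600 + 0.009740·37.90) / 0.1697 = 0.6251/0.1697 = 3.683 mg/L.
6.2%/h lost → k = −ln(1 − 0.062) = 0.06401 h⁻¹.
Set 3.683·exp(−k·t) = 0.57 → t = ln(3.683/0.57)/k = 104900 s = 29.15 h.
Distance = v·t = 1.0·104900 = 104900 m = 104.9 km.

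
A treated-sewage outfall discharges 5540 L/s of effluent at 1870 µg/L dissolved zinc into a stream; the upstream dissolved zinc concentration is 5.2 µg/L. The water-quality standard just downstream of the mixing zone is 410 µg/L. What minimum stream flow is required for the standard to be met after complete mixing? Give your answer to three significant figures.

Set C_mix = 410: (Q·5.200 + 5540·1870) / (Q + 5540) = 410
→ Q = 5540·(1870 − 410)/(410 − 5.200) = 19980 L/s.

20000 L/s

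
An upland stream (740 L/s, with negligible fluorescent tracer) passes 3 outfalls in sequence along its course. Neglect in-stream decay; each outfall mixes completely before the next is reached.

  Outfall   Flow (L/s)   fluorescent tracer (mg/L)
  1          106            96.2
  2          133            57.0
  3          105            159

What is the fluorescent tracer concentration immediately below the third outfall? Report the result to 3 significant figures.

31.8 mg/L

Below outfall 1: Q → 846.0 L/s, C = (740.0·0 + 106.0·96.20)/846.0 = 12.05 mg/L.
Below outfall 2: Q → 979.0 L/s, C = (846.0·12.05 + 133.0·57.00)/979.0 = 18.16 mg/L.
Below outfall 3: Q → 1084 L/s, C = (979.0·18.16 + 105.0·159.0)/1084 = 31.80 mg/L.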